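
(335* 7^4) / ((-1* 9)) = -804335 / 9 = -89370.56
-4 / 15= -0.27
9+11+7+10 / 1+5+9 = 51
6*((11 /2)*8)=264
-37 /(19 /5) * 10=-1850 /19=-97.37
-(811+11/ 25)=-20286/ 25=-811.44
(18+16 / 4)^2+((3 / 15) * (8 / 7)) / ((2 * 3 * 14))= 355742 / 735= 484.00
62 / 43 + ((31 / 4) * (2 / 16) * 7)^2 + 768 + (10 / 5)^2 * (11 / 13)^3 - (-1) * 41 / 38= 1505215101237 / 1838027776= 818.93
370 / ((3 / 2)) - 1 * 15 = 695 / 3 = 231.67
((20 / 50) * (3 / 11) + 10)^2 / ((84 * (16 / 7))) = 19321 / 36300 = 0.53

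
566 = 566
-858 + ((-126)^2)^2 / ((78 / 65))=210038622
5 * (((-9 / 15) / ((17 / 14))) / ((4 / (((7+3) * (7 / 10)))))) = -147 / 34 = -4.32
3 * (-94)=-282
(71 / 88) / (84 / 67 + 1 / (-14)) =33299 / 48796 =0.68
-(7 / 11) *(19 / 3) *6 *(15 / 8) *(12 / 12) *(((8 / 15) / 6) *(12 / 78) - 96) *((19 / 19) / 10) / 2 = 933527 / 4290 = 217.61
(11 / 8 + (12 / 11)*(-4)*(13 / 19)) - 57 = -97997 / 1672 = -58.61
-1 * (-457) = 457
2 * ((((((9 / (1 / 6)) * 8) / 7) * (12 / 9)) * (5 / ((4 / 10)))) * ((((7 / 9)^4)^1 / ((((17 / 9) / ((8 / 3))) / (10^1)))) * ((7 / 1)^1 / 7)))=43904000 / 4131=10627.94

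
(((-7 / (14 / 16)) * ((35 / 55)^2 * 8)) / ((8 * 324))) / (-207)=98 / 2028807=0.00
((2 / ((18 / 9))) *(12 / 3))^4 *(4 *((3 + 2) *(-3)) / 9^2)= -5120 / 27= -189.63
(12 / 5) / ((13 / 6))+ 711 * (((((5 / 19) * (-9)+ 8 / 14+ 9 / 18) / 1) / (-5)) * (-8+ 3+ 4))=-3169683 / 17290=-183.32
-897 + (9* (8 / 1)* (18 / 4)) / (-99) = -9903 / 11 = -900.27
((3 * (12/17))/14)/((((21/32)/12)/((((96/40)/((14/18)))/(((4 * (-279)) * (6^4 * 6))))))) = -8/8134245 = -0.00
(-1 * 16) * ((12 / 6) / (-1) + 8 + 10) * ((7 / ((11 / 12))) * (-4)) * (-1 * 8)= -688128 / 11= -62557.09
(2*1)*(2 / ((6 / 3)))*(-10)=-20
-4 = -4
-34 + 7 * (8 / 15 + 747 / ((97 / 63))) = 4897367 / 1455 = 3365.89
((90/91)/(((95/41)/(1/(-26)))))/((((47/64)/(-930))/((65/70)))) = 10981440/568841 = 19.30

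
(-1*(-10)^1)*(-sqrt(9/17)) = -30*sqrt(17)/17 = -7.28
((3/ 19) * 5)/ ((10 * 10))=3/ 380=0.01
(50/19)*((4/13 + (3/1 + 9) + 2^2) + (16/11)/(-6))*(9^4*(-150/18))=-6280335000/2717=-2311496.14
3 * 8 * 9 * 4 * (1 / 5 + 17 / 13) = 84672 / 65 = 1302.65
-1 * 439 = -439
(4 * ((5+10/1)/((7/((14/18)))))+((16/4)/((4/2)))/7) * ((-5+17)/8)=73/7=10.43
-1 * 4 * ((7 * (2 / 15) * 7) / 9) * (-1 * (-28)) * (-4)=43904 / 135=325.21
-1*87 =-87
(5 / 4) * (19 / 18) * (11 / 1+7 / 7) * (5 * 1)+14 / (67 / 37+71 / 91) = 184447 / 2181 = 84.57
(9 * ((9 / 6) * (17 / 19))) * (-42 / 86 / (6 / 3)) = -9639 / 3268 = -2.95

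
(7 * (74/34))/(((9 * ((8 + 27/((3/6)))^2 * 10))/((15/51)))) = 259/19996488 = 0.00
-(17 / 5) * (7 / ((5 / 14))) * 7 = -466.48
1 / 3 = 0.33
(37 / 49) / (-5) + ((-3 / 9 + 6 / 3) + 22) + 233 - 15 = 177514 / 735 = 241.52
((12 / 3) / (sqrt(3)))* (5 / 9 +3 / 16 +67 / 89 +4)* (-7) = -493045* sqrt(3) / 9612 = -88.85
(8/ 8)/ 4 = 1/ 4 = 0.25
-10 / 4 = -5 / 2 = -2.50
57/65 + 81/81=122/65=1.88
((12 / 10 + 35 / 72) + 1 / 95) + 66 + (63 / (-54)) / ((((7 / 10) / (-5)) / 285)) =3341609 / 1368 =2442.70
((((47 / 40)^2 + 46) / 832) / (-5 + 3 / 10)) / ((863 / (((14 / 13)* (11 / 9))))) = -5837293 / 315869598720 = -0.00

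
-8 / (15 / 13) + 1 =-89 / 15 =-5.93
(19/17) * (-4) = -76/17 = -4.47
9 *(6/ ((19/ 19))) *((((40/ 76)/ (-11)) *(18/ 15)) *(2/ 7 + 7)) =-33048/ 1463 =-22.59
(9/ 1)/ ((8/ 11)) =99/ 8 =12.38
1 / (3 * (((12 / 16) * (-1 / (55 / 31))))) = -220 / 279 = -0.79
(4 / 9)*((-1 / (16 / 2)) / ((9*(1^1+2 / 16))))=-4 / 729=-0.01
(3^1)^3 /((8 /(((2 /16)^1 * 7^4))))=64827 /64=1012.92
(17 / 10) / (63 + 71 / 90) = 153 / 5741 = 0.03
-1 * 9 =-9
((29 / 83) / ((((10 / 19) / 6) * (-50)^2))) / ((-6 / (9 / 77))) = -4959 / 159775000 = -0.00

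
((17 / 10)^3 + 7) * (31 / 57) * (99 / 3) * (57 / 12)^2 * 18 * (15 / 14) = 2083976829 / 22400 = 93034.68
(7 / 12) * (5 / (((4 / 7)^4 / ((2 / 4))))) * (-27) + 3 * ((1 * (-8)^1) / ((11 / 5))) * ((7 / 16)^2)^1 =-8366505 / 22528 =-371.38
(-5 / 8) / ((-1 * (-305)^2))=1 / 148840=0.00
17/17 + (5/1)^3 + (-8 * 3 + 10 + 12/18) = 338/3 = 112.67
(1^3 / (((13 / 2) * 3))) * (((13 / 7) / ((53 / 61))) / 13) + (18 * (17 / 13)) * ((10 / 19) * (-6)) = -20432362 / 274911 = -74.32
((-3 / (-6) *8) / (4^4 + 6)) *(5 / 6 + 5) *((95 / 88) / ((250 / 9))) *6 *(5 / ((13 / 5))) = 5985 / 149864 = 0.04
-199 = -199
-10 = -10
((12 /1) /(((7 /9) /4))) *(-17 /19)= -7344 /133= -55.22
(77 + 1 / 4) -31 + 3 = 197 / 4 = 49.25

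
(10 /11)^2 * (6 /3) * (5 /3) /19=1000 /6897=0.14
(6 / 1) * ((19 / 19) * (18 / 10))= 54 / 5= 10.80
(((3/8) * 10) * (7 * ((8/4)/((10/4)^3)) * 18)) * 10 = 3024/5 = 604.80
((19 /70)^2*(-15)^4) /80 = 146205 /3136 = 46.62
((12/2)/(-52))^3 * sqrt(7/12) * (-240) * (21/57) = 0.10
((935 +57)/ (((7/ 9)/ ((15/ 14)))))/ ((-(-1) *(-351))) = -2480/ 637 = -3.89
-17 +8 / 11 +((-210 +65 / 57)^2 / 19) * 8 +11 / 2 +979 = 26259240431 / 1358082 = 19335.53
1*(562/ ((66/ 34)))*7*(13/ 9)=869414/ 297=2927.32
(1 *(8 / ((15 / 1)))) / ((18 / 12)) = 16 / 45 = 0.36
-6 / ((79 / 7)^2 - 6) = -294 / 5947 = -0.05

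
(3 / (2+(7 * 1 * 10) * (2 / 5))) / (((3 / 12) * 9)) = 2 / 45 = 0.04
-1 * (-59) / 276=59 / 276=0.21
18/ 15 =6/ 5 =1.20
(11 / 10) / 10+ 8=811 / 100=8.11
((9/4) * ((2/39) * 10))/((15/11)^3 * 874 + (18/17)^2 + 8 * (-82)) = 0.00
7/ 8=0.88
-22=-22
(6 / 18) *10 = 10 / 3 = 3.33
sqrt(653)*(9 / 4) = 9*sqrt(653) / 4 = 57.50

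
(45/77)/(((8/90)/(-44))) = -2025/7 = -289.29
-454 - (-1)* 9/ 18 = -907/ 2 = -453.50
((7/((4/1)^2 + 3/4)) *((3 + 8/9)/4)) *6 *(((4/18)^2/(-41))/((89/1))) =-1960/59409369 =-0.00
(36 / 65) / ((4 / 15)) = 27 / 13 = 2.08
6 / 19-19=-355 / 19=-18.68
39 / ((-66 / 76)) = -494 / 11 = -44.91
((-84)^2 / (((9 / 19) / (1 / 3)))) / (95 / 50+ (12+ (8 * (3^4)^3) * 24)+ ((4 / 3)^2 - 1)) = 446880 / 9183301801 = 0.00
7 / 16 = 0.44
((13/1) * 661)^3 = 634504103857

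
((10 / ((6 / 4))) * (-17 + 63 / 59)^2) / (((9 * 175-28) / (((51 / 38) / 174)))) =4418000 / 523622463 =0.01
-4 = -4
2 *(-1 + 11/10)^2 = 1/50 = 0.02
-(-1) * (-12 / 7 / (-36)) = 1 / 21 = 0.05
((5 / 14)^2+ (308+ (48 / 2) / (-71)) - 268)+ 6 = 637207 / 13916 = 45.79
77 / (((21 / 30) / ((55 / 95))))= 1210 / 19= 63.68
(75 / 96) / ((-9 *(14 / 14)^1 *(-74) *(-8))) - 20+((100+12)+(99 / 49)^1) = 785473847 / 8354304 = 94.02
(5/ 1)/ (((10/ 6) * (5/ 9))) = 27/ 5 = 5.40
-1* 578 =-578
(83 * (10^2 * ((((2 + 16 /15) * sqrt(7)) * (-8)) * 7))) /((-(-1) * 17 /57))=-81247040 * sqrt(7) /17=-12644674.27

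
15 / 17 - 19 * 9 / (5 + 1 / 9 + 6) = -24663 / 1700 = -14.51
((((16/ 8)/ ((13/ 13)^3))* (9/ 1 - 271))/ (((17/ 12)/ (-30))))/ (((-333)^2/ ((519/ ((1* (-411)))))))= -3626080/ 28695609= -0.13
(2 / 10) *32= 32 / 5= 6.40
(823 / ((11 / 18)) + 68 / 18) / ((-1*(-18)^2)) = -33425 / 8019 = -4.17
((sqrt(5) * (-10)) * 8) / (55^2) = -16 * sqrt(5) / 605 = -0.06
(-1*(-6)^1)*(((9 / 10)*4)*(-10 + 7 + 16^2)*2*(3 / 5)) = 163944 / 25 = 6557.76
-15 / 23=-0.65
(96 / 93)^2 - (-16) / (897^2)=823934992 / 773229249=1.07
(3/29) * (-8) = -0.83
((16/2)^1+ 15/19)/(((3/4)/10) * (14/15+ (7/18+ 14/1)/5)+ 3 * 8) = 0.36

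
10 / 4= 5 / 2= 2.50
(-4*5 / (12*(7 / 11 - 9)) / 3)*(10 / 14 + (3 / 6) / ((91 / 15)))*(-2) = -7975 / 75348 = -0.11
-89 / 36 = -2.47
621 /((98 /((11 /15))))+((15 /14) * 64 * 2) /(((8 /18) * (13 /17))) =2600001 /6370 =408.16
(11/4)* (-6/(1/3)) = -99/2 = -49.50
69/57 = 23/19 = 1.21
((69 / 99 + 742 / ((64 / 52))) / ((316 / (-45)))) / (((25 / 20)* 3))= -22.92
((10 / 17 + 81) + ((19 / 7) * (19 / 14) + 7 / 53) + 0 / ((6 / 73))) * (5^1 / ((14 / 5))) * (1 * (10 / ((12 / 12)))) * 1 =1525.07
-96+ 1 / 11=-1055 / 11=-95.91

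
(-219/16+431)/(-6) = -6677/96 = -69.55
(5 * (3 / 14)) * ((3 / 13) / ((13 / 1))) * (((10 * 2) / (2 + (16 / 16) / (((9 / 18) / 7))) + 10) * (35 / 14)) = 10125 / 18928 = 0.53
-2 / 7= -0.29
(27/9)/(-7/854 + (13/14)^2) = 35868/10211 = 3.51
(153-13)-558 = -418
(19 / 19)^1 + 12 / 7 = 19 / 7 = 2.71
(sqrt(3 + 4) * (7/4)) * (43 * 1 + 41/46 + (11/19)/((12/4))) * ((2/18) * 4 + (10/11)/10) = 42883519 * sqrt(7)/1038312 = 109.27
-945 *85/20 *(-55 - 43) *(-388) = -152713890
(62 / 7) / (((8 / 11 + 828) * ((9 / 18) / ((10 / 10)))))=341 / 15953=0.02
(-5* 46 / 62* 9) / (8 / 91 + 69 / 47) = -885339 / 41261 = -21.46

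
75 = 75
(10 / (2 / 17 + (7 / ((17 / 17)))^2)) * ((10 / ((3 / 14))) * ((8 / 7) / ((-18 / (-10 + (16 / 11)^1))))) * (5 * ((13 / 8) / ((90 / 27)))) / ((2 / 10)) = 1038700 / 16533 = 62.83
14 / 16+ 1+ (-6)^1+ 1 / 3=-91 / 24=-3.79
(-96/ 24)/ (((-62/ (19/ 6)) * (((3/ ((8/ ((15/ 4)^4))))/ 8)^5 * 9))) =22431240793630814765056/ 67632729158763027191162109375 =0.00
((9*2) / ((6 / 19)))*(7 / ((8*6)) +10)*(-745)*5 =-34467425 / 16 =-2154214.06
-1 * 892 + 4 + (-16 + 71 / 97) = -903.27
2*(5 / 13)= 10 / 13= 0.77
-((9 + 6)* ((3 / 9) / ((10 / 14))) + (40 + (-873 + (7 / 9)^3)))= 601811 / 729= 825.53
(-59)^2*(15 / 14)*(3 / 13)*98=1096515 / 13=84347.31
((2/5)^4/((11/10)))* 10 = 0.23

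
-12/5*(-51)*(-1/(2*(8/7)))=-1071/20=-53.55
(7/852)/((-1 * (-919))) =0.00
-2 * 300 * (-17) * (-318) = -3243600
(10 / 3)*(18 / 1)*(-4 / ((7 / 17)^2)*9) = -624240 / 49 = -12739.59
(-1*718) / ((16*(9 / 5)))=-1795 / 72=-24.93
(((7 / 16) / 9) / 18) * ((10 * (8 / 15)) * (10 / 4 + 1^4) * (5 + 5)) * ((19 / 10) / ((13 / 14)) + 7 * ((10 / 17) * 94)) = 196.15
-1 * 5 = -5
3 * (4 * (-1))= -12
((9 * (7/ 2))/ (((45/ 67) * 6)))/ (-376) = -469/ 22560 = -0.02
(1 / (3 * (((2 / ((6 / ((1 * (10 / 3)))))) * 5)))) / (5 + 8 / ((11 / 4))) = 11 / 1450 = 0.01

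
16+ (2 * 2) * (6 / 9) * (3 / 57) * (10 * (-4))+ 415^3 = 71473385.39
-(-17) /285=17 /285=0.06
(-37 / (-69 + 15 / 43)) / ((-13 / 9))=-1591 / 4264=-0.37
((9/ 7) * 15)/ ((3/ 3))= 135/ 7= 19.29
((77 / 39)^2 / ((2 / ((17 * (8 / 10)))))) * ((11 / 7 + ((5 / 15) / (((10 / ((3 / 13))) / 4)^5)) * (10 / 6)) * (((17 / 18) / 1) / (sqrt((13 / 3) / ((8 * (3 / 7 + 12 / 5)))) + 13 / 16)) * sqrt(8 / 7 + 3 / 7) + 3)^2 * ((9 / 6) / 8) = 2057 * (136450177500 * sqrt(30030) + 3818757552808 * sqrt(77) + 43902844610625)^2 / (53512789265698546875000 * (4 * sqrt(30030) + 1287)^2) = 100.12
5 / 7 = 0.71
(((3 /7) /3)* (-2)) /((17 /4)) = -8 /119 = -0.07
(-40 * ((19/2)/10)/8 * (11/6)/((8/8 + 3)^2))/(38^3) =-11/1108992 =-0.00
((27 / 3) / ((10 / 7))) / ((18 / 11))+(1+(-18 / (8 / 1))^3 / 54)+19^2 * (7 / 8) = 205129 / 640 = 320.51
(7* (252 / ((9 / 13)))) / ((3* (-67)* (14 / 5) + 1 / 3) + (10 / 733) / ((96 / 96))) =-4002180 / 883453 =-4.53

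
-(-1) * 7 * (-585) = -4095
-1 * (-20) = 20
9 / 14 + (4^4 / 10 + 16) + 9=3587 / 70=51.24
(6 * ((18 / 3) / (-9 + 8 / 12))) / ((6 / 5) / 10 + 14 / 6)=-81 / 46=-1.76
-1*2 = -2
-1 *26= -26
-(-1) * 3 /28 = 3 /28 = 0.11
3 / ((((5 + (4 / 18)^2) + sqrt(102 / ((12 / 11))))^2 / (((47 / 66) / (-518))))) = -68786501589 / 648171593606350 + 10215890343 * sqrt(374) / 2268600577622225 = -0.00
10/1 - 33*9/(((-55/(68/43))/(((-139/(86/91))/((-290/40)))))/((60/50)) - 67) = 10128429478/706291903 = 14.34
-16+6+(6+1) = -3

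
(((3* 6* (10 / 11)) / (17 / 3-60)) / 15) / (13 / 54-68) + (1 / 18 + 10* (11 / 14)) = 6541150183 / 826633962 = 7.91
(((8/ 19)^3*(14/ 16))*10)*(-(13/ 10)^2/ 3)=-0.37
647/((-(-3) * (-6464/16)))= -647/1212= -0.53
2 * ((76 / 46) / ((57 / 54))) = 72 / 23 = 3.13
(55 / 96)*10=275 / 48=5.73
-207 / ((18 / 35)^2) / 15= -5635 / 108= -52.18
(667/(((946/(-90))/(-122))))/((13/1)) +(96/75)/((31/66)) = 2850904938/4765475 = 598.24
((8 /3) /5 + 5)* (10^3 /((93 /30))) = 1784.95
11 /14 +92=92.79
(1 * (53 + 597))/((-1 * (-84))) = 325/42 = 7.74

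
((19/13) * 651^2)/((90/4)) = 1789382/65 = 27528.95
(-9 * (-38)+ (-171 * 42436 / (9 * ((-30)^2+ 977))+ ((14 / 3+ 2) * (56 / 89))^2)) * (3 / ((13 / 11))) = -102980221850 / 579840963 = -177.60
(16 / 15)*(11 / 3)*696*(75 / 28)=51040 / 7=7291.43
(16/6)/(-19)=-8/57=-0.14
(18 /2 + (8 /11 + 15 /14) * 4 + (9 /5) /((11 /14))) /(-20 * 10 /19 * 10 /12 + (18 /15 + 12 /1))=36879 /8834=4.17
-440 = -440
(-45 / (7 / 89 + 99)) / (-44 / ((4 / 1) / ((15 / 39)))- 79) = 52065 / 9541076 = 0.01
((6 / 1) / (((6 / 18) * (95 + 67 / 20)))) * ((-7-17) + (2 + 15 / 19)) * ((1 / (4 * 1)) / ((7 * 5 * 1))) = -7254 / 261611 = -0.03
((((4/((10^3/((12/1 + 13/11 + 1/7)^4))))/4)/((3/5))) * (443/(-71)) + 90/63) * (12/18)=-40730070122864/187189943325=-217.59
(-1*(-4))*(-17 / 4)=-17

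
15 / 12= 5 / 4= 1.25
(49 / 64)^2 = 2401 / 4096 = 0.59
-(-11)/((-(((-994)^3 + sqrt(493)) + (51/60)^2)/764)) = 1344640000*sqrt(493)/154325711675879106502721 + 1320581409706257600/154325711675879106502721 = 0.00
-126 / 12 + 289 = 557 / 2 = 278.50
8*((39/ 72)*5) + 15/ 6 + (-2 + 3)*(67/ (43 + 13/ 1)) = 25.36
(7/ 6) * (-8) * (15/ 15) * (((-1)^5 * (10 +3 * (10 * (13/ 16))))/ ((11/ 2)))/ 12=175/ 36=4.86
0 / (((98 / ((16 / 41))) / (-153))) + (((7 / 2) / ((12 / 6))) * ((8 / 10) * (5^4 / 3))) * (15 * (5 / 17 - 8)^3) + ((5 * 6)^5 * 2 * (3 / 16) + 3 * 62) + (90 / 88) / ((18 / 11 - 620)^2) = 6465421318370761423 / 909243093008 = 7110773.09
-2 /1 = -2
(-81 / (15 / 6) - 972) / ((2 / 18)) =-45198 / 5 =-9039.60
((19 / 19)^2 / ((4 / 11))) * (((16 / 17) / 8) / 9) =11 / 306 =0.04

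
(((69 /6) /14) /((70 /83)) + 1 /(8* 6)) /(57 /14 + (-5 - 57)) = -11699 /681240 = -0.02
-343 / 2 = -171.50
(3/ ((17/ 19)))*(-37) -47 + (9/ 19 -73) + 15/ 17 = -78393/ 323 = -242.70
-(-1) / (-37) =-1 / 37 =-0.03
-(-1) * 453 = 453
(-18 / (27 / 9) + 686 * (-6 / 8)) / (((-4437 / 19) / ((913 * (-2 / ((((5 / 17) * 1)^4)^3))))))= -206296561081232848897 / 21240234375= -9712536944.70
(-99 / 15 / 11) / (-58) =3 / 290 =0.01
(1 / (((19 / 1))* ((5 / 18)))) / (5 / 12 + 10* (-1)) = -216 / 10925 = -0.02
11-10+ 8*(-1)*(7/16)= -5/2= -2.50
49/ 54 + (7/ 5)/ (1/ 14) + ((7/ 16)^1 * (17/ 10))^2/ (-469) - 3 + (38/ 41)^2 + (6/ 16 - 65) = -3601219695661/ 77847782400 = -46.26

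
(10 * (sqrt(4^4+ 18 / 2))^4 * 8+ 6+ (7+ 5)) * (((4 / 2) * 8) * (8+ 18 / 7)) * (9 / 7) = 8552228544 / 7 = 1221746934.86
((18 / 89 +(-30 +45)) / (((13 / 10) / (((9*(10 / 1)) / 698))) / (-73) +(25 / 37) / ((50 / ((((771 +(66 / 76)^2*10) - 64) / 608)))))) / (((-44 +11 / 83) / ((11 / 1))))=59917510930780800 / 1921222331871671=31.19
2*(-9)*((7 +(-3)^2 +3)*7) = -2394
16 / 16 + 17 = 18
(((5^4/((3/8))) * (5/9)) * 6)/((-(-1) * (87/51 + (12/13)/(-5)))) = 55250000/15129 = 3651.93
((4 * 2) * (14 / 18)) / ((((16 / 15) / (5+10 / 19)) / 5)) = 161.18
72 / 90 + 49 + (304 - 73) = 1404 / 5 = 280.80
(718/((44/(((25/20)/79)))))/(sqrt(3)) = 1795 * sqrt(3)/20856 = 0.15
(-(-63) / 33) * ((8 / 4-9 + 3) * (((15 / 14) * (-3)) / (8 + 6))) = 135 / 77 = 1.75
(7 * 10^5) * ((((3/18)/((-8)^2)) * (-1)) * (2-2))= 0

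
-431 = -431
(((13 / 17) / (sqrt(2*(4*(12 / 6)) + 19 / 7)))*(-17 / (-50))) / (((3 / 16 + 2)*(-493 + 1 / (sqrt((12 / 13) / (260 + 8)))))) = -38454*sqrt(917) / 20869659125 - 26*sqrt(2396121) / 20869659125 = -0.00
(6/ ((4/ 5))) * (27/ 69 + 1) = 240/ 23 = 10.43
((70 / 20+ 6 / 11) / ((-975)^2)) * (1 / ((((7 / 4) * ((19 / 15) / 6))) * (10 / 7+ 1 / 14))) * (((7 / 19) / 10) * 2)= 712 / 1258310625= 0.00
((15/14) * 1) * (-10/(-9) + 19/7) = 4.10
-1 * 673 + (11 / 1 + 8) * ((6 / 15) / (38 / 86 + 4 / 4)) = -103498 / 155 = -667.73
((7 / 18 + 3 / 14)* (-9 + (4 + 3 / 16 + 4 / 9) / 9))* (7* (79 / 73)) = -38.77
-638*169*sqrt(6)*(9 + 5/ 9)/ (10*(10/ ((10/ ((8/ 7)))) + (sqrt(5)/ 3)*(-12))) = 16227211*sqrt(6)/ 10845 + 113590477*sqrt(30)/ 21690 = 32349.35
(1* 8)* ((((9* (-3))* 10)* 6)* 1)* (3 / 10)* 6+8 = -23320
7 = 7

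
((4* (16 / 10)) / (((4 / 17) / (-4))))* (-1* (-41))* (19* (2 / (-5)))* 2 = 1695104 / 25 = 67804.16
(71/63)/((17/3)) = 71/357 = 0.20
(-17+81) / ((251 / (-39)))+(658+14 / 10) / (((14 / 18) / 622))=661788678 / 1255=527321.66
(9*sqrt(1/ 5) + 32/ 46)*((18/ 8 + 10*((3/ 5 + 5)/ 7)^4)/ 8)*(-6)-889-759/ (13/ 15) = -66081997/ 37375-85671*sqrt(5)/ 10000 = -1787.24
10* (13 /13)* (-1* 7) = -70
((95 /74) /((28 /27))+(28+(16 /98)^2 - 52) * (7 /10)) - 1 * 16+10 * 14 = 11011381 /101528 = 108.46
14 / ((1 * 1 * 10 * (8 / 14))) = 49 / 20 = 2.45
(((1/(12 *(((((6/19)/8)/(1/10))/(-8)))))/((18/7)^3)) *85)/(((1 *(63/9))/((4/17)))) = -1862/6561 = -0.28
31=31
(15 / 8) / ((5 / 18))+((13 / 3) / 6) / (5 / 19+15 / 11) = 44027 / 6120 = 7.19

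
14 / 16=7 / 8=0.88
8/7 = 1.14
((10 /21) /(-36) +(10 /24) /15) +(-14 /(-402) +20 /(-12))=-81919 /50652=-1.62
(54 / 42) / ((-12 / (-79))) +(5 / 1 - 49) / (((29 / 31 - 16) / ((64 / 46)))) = 3767761 / 300748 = 12.53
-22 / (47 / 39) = -858 / 47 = -18.26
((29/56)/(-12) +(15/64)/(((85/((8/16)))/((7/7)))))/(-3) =1909/137088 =0.01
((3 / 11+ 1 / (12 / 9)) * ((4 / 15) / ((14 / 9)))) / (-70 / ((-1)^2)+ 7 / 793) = -2379 / 949718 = -0.00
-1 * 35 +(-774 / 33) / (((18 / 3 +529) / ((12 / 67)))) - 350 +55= -130120446 / 394295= -330.01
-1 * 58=-58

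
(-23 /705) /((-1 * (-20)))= -23 /14100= -0.00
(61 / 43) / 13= 0.11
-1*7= -7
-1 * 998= -998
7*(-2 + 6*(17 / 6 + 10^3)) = 42105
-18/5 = -3.60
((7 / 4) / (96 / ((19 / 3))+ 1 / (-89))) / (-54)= -1691 / 790344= -0.00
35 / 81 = 0.43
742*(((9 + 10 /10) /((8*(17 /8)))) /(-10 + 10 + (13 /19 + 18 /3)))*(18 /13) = 2537640 /28067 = 90.41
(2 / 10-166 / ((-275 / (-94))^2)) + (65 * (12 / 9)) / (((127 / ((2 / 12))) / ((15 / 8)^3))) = -45352717937 / 2458720000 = -18.45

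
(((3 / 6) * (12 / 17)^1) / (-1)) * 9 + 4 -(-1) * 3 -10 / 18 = 500 / 153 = 3.27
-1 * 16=-16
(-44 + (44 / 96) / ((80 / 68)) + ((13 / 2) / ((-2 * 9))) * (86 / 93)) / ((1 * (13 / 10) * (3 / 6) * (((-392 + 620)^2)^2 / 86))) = -253056161 / 117616483206144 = -0.00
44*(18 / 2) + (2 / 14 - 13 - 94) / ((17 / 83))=-880 / 7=-125.71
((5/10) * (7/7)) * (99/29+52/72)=2159/1044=2.07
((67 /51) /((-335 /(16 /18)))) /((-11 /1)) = 8 /25245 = 0.00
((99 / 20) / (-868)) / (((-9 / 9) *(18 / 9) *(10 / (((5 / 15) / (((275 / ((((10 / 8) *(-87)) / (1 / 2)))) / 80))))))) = -261 / 43400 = -0.01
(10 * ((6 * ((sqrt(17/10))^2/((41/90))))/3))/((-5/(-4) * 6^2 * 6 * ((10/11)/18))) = 1122/205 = 5.47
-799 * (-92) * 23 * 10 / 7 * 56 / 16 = 8453420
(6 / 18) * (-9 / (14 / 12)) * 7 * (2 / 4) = -9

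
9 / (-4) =-9 / 4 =-2.25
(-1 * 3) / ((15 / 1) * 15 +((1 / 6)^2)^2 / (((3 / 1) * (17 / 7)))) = -198288 / 14871607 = -0.01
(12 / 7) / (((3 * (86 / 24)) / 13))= 624 / 301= 2.07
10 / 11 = 0.91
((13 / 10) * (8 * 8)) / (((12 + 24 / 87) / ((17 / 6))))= 25636 / 1335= 19.20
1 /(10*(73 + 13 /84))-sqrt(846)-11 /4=-31.83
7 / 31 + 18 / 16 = 335 / 248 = 1.35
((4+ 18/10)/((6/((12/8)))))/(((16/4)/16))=29/5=5.80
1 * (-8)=-8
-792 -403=-1195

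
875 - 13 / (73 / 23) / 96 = 6131701 / 7008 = 874.96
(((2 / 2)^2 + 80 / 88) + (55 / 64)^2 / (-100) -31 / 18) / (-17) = -17125 / 1622016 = -0.01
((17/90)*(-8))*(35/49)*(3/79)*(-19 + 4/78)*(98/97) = 703528/896571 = 0.78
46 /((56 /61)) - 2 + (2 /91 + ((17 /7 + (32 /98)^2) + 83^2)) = 866430969 /124852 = 6939.66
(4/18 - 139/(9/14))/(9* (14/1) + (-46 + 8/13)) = -351/131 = -2.68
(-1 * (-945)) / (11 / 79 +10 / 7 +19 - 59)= -522585 / 21253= -24.59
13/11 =1.18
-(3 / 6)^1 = -1 / 2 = -0.50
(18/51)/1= 0.35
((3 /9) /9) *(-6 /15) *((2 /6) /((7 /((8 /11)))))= -0.00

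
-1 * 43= -43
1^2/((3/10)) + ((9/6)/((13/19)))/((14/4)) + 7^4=656554/273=2404.96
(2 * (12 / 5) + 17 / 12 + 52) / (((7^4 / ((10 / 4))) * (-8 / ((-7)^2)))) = -499 / 1344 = -0.37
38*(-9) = -342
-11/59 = -0.19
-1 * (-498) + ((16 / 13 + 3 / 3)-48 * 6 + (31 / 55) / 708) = 107435863 / 506220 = 212.23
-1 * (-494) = 494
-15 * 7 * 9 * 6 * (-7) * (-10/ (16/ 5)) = -496125/ 4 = -124031.25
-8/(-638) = 4/319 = 0.01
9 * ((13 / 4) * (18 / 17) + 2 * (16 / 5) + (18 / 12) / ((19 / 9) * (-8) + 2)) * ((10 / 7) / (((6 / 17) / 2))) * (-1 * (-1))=665661 / 938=709.66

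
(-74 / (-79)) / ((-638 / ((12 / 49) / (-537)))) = 148 / 221037971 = 0.00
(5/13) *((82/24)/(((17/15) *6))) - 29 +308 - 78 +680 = 881.19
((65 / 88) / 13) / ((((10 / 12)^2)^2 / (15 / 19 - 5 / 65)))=2592 / 30875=0.08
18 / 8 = 9 / 4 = 2.25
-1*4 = -4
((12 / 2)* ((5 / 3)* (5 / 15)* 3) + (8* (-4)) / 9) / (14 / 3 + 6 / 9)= 29 / 24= 1.21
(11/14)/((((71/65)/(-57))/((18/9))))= -40755/497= -82.00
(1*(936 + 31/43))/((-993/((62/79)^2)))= -154832476/266484459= -0.58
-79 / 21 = -3.76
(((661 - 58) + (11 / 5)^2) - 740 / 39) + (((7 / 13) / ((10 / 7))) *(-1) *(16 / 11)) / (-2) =6318524 / 10725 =589.14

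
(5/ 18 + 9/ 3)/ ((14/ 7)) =59/ 36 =1.64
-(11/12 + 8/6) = -9/4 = -2.25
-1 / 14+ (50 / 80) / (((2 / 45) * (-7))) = -2.08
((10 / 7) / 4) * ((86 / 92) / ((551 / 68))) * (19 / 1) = 3655 / 4669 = 0.78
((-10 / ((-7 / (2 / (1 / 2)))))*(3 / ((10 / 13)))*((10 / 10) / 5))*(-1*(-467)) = 72852 / 35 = 2081.49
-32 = -32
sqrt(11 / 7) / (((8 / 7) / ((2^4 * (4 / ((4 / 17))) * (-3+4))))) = 34 * sqrt(77) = 298.35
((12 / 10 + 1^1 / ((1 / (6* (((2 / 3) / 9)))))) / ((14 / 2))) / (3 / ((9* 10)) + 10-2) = 148 / 5061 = 0.03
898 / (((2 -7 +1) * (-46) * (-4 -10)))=-0.35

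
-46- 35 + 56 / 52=-1039 / 13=-79.92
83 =83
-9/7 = -1.29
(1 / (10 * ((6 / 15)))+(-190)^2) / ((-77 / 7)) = -144401 / 44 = -3281.84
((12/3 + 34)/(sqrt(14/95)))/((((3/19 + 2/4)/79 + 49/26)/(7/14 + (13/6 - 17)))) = -370747 * sqrt(1330)/18039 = -749.53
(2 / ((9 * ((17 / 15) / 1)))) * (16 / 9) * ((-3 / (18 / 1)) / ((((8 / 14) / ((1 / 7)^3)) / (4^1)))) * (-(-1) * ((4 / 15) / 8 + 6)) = -1448 / 202419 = -0.01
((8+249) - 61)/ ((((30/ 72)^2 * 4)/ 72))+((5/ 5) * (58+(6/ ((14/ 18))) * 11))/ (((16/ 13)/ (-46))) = 2621849/ 175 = 14981.99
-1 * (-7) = 7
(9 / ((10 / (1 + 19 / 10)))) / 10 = 261 / 1000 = 0.26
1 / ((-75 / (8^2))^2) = 4096 / 5625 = 0.73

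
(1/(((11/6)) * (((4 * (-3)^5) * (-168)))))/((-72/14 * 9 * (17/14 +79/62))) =-0.00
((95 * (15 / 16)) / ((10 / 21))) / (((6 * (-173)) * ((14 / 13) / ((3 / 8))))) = -11115 / 177152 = -0.06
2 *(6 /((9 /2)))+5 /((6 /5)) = 41 /6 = 6.83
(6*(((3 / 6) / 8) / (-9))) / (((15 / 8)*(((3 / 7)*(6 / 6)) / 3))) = -7 / 45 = -0.16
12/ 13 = 0.92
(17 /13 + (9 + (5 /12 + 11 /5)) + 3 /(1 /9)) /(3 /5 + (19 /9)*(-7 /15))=-280269 /2704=-103.65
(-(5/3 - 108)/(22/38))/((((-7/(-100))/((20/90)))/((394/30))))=4341880/567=7657.64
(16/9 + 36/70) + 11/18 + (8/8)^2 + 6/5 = 5.10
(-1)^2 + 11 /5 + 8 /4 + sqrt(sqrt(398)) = 398^(1 /4) + 26 /5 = 9.67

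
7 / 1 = 7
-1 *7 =-7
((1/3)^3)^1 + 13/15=122/135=0.90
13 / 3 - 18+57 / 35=-1264 / 105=-12.04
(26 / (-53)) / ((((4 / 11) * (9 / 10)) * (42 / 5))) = -3575 / 20034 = -0.18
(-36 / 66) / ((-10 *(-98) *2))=-3 / 10780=-0.00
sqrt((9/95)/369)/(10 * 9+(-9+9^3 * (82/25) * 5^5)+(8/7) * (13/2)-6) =7 * sqrt(3895)/203733143665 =0.00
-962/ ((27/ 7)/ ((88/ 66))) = -26936/ 81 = -332.54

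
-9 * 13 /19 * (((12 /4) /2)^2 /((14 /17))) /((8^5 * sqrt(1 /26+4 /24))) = -17901 * sqrt(78) /139460608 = -0.00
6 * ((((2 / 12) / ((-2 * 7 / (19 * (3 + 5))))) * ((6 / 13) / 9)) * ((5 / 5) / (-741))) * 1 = 8 / 10647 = 0.00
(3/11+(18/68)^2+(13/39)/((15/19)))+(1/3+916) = 524782019/572220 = 917.10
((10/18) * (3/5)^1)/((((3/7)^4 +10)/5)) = 12005/72273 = 0.17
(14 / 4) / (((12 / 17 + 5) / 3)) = 1.84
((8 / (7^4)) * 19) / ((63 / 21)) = 152 / 7203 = 0.02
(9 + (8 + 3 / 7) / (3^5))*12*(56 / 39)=491776 / 3159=155.67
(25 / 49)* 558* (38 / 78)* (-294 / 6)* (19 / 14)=-839325 / 91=-9223.35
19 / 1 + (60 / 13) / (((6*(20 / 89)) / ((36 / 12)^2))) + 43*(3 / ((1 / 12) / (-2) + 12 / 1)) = 452161 / 7462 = 60.60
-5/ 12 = -0.42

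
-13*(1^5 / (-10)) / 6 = 0.22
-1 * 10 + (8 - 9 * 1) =-11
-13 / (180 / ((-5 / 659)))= 13 / 23724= 0.00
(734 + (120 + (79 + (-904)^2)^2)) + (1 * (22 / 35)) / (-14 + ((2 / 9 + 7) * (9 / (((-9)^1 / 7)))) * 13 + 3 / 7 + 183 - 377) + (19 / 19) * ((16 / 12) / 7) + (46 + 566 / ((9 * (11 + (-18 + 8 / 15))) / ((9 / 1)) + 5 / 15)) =87887651896880459111 / 131574030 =667971117832.91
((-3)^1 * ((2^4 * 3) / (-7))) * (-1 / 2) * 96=-6912 / 7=-987.43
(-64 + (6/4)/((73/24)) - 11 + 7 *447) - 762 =167352/73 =2292.49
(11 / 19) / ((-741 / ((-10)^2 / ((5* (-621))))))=220 / 8743059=0.00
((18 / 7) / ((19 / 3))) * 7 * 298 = 16092 / 19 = 846.95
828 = 828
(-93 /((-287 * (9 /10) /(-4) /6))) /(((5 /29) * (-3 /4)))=57536 /861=66.82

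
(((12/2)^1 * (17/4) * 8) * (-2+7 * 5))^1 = 6732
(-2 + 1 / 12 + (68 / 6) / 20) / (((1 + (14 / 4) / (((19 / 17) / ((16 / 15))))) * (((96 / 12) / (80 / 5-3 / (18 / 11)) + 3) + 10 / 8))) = -0.06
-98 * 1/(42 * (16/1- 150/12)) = -2/3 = -0.67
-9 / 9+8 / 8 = 0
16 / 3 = 5.33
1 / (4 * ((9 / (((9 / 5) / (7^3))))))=0.00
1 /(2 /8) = 4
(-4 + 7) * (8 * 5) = 120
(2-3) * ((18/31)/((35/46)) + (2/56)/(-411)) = -1361077/1783740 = -0.76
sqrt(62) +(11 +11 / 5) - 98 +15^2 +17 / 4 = sqrt(62) +2889 / 20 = 152.32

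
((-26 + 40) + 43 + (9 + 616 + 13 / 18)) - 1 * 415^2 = -3087761 / 18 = -171542.28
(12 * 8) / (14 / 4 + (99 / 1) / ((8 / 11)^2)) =6144 / 12203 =0.50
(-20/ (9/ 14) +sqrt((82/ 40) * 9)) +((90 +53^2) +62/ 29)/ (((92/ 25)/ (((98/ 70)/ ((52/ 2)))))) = 3 * sqrt(205)/ 10 +7078855/ 624312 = 15.63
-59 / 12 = -4.92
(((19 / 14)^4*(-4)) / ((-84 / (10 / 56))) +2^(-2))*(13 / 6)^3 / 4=13838369129 / 19516557312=0.71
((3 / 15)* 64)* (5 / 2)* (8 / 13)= 256 / 13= 19.69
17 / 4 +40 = 177 / 4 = 44.25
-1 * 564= -564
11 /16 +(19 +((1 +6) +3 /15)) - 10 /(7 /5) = 11057 /560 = 19.74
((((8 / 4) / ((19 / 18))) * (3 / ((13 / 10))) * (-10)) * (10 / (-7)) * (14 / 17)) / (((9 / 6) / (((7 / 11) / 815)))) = 201600 / 7528807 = 0.03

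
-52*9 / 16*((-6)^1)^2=-1053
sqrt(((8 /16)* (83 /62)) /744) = sqrt(498) /744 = 0.03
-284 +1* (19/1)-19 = -284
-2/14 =-1/7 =-0.14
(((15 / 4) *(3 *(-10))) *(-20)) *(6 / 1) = 13500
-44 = -44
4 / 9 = 0.44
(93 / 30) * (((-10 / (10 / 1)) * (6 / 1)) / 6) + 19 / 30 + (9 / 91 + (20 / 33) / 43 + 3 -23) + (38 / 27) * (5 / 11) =-126175474 / 5810805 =-21.71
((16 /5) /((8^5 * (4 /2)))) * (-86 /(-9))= 43 /92160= 0.00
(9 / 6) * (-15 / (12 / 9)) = -135 / 8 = -16.88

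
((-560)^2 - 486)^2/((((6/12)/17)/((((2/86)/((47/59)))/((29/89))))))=372415758863912/1247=298649365568.49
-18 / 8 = -9 / 4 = -2.25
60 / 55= 12 / 11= 1.09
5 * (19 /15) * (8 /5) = 152 /15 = 10.13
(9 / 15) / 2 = 3 / 10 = 0.30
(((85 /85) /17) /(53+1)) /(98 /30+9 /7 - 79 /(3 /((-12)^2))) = -35 /121690692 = -0.00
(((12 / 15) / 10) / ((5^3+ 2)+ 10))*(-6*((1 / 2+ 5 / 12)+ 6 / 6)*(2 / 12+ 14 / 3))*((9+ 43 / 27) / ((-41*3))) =95381 / 34123275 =0.00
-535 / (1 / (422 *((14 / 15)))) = -632156 / 3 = -210718.67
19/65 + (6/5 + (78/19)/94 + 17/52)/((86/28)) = 4011789/4991870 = 0.80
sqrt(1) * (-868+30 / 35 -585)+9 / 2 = -20267 / 14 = -1447.64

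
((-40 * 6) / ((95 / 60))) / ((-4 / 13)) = 9360 / 19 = 492.63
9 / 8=1.12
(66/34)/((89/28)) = 924/1513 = 0.61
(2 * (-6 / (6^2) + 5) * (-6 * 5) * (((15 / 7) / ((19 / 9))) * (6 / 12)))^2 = 383180625 / 17689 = 21662.09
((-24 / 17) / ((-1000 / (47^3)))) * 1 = 311469 / 2125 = 146.57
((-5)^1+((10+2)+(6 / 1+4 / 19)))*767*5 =962585 / 19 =50662.37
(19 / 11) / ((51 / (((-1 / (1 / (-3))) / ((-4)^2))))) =19 / 2992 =0.01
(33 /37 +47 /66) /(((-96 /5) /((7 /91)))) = -19585 /3047616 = -0.01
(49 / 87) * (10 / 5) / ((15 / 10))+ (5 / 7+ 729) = 1334560 / 1827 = 730.47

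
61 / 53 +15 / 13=1588 / 689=2.30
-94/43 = -2.19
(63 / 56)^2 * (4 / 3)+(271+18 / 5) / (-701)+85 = 4839467 / 56080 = 86.30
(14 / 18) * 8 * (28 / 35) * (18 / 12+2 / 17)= 1232 / 153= 8.05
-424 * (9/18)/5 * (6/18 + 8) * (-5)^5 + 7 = 3312521/3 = 1104173.67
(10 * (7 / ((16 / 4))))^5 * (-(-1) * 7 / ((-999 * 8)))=-367653125 / 255744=-1437.58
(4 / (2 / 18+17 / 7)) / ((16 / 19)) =1197 / 640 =1.87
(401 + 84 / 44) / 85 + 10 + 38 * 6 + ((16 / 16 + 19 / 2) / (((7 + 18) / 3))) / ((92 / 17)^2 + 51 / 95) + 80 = 494241607627 / 1531191530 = 322.78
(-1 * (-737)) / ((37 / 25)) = 18425 / 37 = 497.97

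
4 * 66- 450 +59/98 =-185.40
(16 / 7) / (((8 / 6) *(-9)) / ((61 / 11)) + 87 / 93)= -30256 / 16261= -1.86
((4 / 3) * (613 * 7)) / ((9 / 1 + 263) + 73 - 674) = -2452 / 141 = -17.39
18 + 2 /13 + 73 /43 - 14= 5.85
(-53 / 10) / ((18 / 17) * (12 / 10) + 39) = -901 / 6846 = -0.13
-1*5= -5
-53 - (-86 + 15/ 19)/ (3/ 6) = 2231/ 19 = 117.42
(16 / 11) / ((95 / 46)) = 736 / 1045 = 0.70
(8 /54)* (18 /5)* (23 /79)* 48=2944 /395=7.45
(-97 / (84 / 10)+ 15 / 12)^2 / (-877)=-748225 / 6188112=-0.12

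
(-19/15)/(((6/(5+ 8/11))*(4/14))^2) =-136857/9680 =-14.14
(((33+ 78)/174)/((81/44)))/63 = 814/147987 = 0.01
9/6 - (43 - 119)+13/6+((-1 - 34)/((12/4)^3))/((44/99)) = 307/4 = 76.75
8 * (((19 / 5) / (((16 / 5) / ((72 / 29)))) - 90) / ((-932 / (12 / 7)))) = 60588 / 47299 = 1.28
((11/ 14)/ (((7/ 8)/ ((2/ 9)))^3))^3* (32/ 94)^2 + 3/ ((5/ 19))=675195666217153613180417/ 59227688735320512937005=11.40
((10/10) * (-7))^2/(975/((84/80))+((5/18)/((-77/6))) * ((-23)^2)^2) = -11319/1184705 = -0.01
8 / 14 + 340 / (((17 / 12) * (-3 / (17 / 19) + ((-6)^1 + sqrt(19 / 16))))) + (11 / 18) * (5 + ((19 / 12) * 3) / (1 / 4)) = -18057664 / 1675821 - 55488 * sqrt(19) / 79801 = -13.81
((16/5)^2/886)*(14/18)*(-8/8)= -896/99675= -0.01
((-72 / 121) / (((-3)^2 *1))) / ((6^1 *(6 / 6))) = -4 / 363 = -0.01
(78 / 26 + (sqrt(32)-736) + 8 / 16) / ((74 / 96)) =-35160 / 37 + 192*sqrt(2) / 37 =-942.93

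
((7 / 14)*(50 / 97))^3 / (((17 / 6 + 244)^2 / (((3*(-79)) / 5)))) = -26662500 / 2001821363953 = -0.00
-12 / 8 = -3 / 2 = -1.50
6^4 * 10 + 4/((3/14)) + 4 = 38948/3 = 12982.67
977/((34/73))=71321/34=2097.68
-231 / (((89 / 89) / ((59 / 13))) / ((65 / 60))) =-4543 / 4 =-1135.75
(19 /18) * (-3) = -19 /6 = -3.17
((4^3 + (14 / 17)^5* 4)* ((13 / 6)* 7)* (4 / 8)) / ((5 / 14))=1391.11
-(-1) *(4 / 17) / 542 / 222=1 / 511377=0.00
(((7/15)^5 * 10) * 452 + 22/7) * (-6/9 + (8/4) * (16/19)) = 6362364868/60598125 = 104.99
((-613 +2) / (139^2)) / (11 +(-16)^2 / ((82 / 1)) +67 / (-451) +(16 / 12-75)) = 826683 / 1560460565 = 0.00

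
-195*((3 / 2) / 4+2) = -3705 / 8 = -463.12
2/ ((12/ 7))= 7/ 6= 1.17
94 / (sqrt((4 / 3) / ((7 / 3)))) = 47*sqrt(7) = 124.35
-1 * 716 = -716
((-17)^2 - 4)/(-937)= -285/937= -0.30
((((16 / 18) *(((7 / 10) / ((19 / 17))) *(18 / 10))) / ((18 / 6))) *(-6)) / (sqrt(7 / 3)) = -136 *sqrt(21) / 475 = -1.31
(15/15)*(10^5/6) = 50000/3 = 16666.67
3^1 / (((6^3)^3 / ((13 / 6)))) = 13 / 20155392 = 0.00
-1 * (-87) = 87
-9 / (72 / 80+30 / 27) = -810 / 181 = -4.48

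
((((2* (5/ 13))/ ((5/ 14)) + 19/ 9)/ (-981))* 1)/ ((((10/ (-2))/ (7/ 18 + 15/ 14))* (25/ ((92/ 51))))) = 4223536/ 46097312625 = 0.00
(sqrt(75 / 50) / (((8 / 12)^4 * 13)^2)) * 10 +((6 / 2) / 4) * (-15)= -45 / 4 +32805 * sqrt(6) / 43264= -9.39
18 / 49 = 0.37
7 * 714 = 4998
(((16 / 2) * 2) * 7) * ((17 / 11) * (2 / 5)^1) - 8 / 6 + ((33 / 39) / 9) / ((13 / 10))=5686478 / 83655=67.98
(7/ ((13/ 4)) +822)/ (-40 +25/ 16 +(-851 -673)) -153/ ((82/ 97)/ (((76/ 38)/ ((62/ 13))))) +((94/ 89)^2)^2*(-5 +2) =-4154821021486857991/ 51832429022053914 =-80.16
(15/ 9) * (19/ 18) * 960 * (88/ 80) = 16720/ 9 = 1857.78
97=97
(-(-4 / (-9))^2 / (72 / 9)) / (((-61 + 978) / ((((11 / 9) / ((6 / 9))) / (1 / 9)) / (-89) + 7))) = -1213 / 6610653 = -0.00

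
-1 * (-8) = 8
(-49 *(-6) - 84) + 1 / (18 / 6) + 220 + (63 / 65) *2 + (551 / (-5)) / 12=110003 / 260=423.09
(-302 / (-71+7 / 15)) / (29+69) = 2265 / 51842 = 0.04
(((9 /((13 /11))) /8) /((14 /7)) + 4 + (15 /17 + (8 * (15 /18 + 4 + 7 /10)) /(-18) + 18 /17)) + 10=6662933 /477360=13.96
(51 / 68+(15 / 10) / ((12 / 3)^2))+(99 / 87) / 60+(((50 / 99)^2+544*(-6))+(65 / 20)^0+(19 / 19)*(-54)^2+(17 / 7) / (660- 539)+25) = -102142123459 / 318336480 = -320.86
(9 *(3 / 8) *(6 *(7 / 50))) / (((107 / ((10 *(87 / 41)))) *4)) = 49329 / 350960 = 0.14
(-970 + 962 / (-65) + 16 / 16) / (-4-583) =4919 / 2935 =1.68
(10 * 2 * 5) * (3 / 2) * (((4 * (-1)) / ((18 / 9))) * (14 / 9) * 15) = -7000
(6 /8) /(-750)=-1 /1000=-0.00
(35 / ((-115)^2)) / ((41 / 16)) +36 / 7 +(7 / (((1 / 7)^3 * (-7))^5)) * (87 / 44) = -130588599802771339 / 33401060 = -3909714236.70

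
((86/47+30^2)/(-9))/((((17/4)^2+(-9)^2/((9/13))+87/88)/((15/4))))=-1864984/675249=-2.76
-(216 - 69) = -147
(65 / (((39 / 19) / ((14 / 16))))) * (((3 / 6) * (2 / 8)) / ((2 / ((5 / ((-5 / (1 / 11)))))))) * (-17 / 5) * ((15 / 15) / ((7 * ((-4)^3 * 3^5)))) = -323 / 65691648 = -0.00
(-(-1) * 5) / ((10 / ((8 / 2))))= 2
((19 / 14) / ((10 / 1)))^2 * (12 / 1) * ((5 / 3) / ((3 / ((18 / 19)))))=57 / 490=0.12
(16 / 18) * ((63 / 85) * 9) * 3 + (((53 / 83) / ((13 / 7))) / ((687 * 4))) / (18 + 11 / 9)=258532396269 / 14533892620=17.79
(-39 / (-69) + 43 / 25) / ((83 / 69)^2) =271998 / 172225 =1.58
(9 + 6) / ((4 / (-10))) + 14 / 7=-71 / 2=-35.50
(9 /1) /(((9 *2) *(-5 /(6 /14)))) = -3 /70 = -0.04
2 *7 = 14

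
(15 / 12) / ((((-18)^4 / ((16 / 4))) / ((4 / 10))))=1 / 52488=0.00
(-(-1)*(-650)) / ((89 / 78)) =-50700 / 89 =-569.66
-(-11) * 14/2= 77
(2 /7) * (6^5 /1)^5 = 56860576059859402752 /7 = 8122939437122771821.71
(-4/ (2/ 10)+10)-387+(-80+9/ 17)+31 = -7573/ 17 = -445.47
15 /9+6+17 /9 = 86 /9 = 9.56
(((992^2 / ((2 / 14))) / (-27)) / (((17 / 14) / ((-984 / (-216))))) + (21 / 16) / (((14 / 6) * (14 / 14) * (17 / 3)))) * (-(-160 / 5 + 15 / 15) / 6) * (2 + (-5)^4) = -409884215664209 / 132192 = -3100673381.63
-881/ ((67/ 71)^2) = -4441121/ 4489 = -989.33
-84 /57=-28 /19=-1.47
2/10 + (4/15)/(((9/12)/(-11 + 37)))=9.44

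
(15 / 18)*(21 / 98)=5 / 28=0.18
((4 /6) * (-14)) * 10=-280 /3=-93.33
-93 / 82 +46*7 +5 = 26721 / 82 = 325.87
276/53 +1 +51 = 3032/53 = 57.21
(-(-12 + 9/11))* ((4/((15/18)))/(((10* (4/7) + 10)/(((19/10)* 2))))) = 196308/15125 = 12.98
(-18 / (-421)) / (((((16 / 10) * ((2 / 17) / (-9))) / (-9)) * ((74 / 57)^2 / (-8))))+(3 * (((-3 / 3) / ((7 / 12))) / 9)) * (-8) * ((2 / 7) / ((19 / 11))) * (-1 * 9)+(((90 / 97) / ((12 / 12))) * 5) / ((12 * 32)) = -313525678733907 / 3331094345152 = -94.12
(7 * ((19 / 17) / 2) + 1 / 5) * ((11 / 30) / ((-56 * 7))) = -2563 / 666400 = -0.00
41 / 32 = 1.28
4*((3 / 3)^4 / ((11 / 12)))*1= 48 / 11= 4.36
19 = 19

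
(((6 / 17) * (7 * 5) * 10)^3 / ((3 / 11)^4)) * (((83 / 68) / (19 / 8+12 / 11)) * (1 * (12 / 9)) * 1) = 7335937470400000 / 45853029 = 159988066.88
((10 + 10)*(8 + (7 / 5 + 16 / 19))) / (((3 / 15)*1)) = 19460 / 19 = 1024.21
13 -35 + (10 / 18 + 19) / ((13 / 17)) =418 / 117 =3.57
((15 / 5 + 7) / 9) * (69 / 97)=230 / 291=0.79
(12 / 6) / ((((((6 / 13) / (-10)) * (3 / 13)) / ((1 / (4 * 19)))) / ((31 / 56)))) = -26195 / 19152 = -1.37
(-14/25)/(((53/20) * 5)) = -0.04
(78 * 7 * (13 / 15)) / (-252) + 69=6041 / 90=67.12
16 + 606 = 622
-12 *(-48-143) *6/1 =13752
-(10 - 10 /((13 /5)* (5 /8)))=-50 /13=-3.85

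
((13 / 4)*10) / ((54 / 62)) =2015 / 54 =37.31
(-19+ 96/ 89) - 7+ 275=22257/ 89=250.08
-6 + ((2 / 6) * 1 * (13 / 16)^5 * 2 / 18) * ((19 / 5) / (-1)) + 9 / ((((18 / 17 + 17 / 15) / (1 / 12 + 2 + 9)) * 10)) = -118658372713 / 79130787840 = -1.50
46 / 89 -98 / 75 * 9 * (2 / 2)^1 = -25016 / 2225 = -11.24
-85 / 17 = -5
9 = 9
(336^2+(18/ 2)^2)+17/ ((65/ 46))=7344287/ 65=112989.03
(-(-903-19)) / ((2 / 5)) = 2305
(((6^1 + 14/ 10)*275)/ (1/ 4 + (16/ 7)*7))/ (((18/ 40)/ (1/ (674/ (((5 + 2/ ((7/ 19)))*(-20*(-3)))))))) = 23768800/ 92001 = 258.35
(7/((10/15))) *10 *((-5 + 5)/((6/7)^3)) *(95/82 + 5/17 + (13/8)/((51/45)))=0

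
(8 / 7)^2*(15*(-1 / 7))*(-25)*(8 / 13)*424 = 81408000 / 4459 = 18257.01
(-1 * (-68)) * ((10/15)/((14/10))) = 680/21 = 32.38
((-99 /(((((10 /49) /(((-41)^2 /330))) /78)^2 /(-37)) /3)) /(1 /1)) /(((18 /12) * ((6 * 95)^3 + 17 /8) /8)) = 12218235829267104 /10185615116875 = 1199.56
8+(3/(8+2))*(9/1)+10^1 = 207/10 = 20.70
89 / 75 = 1.19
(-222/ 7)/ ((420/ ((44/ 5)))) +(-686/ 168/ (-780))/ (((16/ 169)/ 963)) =16490571/ 313600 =52.58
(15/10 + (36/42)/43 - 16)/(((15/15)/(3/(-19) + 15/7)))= -1150644/40033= -28.74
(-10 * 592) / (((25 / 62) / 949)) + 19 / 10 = -27865673 / 2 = -13932836.50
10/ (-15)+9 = 25/ 3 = 8.33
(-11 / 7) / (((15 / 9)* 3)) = -0.31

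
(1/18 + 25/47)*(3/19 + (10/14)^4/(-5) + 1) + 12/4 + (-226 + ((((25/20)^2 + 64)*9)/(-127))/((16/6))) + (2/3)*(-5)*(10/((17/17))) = -11535971827865/44812768896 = -257.43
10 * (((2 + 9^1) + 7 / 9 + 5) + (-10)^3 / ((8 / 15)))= -167240 / 9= -18582.22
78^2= 6084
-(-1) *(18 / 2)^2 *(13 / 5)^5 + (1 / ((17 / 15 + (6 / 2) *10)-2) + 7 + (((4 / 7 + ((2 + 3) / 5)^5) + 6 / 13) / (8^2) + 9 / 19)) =76602808902129 / 7953400000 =9631.45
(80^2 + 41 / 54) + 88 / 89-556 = 28094665 / 4806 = 5845.75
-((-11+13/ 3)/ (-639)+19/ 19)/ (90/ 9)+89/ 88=767837/ 843480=0.91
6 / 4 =3 / 2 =1.50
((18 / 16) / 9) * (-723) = -723 / 8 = -90.38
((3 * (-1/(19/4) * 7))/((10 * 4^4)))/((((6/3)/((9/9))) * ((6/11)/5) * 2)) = -77/19456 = -0.00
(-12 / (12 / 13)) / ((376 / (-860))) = 2795 / 94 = 29.73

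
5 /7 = 0.71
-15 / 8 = -1.88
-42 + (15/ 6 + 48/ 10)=-347/ 10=-34.70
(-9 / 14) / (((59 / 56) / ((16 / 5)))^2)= -516096 / 87025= -5.93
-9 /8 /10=-9 /80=-0.11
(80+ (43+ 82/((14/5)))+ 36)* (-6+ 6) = 0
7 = 7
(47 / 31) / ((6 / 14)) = 329 / 93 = 3.54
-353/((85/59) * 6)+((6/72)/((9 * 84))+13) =-21465779/771120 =-27.84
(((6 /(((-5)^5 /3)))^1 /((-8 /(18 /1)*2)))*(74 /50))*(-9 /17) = -26973 /5312500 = -0.01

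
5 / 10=1 / 2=0.50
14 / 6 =7 / 3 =2.33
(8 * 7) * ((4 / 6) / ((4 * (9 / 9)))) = 28 / 3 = 9.33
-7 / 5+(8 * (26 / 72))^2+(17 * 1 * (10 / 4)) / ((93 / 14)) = 167528 / 12555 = 13.34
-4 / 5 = -0.80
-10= -10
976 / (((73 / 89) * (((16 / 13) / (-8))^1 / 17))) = -9598472 / 73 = -131485.92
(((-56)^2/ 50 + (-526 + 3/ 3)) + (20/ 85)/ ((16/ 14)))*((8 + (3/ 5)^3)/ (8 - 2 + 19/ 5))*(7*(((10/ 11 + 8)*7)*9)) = -177885112041/ 116875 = -1522011.65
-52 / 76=-13 / 19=-0.68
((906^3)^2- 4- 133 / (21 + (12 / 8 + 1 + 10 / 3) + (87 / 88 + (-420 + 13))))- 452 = 55362574685047709004912 / 100103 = 553056099068436600.35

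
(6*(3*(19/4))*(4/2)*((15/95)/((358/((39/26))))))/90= 9/7160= 0.00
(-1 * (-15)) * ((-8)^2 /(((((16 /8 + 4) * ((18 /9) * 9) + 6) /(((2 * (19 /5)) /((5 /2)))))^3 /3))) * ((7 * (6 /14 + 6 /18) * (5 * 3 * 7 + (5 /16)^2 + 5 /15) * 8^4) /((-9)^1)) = -10613030912 /759375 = -13976.01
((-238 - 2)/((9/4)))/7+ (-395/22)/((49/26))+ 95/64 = -2409265/103488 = -23.28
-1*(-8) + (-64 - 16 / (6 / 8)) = -232 / 3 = -77.33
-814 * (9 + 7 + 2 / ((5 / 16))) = -91168 / 5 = -18233.60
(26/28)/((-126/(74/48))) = -481/42336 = -0.01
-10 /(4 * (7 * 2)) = -0.18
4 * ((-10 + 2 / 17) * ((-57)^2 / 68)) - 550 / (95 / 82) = -12977588 / 5491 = -2363.43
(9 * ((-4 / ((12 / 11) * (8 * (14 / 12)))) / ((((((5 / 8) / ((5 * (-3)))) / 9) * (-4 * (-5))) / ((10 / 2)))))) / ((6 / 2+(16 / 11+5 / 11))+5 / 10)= 29403 / 833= 35.30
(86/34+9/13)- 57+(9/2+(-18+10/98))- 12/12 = -68.18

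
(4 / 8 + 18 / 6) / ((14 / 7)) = 7 / 4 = 1.75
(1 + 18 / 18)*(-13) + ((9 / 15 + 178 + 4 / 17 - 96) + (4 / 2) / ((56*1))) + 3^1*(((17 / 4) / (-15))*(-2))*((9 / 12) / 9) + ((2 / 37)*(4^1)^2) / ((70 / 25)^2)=211270519 / 3698520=57.12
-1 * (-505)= 505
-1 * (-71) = 71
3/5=0.60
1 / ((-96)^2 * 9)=1 / 82944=0.00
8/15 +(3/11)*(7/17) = 1811/2805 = 0.65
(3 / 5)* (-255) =-153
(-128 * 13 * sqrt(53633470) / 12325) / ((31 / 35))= -11648 * sqrt(53633470) / 76415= -1116.33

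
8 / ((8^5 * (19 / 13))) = 13 / 77824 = 0.00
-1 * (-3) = 3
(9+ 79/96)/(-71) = -0.14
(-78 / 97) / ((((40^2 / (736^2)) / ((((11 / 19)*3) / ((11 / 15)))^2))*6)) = -8912592 / 35017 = -254.52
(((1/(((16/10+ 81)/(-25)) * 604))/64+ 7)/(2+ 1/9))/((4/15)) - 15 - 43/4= -850343369/63859712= -13.32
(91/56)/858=1/528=0.00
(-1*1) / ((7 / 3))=-3 / 7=-0.43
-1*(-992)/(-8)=-124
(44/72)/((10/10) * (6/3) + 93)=11/1710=0.01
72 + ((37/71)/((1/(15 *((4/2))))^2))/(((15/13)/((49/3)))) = 476492/71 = 6711.15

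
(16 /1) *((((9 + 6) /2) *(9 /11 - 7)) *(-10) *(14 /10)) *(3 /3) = 114240 /11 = 10385.45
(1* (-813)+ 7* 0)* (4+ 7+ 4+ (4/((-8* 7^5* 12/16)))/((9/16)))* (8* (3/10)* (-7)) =7378574452/36015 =204875.04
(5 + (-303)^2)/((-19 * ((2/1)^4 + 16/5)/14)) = -1606745/456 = -3523.56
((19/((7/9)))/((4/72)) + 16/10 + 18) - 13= 15621/35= 446.31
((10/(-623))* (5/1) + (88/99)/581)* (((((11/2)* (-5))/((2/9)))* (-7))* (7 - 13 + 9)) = -3022635/14774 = -204.59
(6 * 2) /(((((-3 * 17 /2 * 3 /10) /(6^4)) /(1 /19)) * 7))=-34560 /2261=-15.29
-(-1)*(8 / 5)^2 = 64 / 25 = 2.56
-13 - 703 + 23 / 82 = -58689 / 82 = -715.72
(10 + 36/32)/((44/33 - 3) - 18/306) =-4539/704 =-6.45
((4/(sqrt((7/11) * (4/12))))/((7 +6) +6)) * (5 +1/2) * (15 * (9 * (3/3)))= 2970 * sqrt(231)/133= 339.40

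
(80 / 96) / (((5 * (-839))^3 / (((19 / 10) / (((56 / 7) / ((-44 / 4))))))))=209 / 7087076628000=0.00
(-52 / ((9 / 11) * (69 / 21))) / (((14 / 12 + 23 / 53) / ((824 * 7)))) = -2448077632 / 35121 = -69704.10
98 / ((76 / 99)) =4851 / 38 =127.66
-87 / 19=-4.58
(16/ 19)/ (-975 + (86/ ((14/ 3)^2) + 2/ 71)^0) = -8/ 9253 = -0.00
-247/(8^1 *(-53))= 0.58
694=694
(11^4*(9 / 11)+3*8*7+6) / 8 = 12153 / 8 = 1519.12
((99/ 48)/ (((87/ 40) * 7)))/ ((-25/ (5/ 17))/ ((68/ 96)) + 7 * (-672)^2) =55/ 1283353008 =0.00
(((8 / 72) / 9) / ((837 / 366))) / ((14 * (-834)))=-0.00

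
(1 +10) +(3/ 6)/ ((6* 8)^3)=2433025/ 221184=11.00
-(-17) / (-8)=-17 / 8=-2.12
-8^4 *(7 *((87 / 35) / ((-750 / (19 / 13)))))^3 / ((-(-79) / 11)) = 942144338432 / 42373779296875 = 0.02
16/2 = 8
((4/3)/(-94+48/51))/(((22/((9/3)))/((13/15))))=-221/130515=-0.00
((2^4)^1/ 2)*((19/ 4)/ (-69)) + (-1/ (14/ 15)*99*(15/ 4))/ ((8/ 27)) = -41515349/ 30912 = -1343.02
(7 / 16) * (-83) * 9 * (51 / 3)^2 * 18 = -13600629 / 8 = -1700078.62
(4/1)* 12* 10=480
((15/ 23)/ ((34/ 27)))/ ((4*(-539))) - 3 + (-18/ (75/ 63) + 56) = 1596624299/ 42149800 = 37.88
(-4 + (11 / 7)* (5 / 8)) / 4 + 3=503 / 224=2.25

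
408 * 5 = 2040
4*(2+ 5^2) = 108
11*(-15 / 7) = -165 / 7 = -23.57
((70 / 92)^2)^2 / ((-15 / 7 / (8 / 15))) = -420175 / 5037138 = -0.08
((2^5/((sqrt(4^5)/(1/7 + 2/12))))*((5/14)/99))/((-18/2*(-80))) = 13/8382528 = 0.00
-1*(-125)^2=-15625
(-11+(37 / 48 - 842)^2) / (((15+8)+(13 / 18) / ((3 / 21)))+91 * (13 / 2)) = 1630438297 / 1427456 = 1142.20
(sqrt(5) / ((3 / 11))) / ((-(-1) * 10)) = 11 * sqrt(5) / 30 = 0.82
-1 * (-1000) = 1000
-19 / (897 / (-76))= 1444 / 897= 1.61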